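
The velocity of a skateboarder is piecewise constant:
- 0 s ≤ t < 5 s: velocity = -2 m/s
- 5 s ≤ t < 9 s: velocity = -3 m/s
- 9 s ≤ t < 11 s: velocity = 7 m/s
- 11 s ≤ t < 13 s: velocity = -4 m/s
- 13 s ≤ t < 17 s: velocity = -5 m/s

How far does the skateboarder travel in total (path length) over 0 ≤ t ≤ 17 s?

64 m

Distance (not displacement) is the total path length: add the absolute areas under v-t.
0–5 s: |-2| × 5 = 10 m
5–9 s: |-3| × 4 = 12 m
9–11 s: |7| × 2 = 14 m
11–13 s: |-4| × 2 = 8 m
13–17 s: |-5| × 4 = 20 m
Total distance = 64 m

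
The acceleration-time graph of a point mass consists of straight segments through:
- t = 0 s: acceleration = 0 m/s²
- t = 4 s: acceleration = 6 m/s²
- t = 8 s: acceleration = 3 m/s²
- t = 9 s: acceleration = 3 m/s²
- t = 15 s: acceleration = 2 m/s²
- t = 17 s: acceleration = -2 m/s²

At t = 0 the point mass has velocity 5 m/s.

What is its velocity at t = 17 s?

Δv equals the area under the a-t graph; then v = v₀ + Δv.
0–4 s: ½(0 + 6)(4) = 12 m/s
4–8 s: ½(6 + 3)(4) = 18 m/s
8–9 s: 3 × 1 = 3 m/s
9–15 s: ½(3 + 2)(6) = 15 m/s
15–17 s: ½(2 + -2)(2) = 0 m/s
Δv = 48 m/s, so v(17) = 5 + (48) = 53 m/s.

53 m/s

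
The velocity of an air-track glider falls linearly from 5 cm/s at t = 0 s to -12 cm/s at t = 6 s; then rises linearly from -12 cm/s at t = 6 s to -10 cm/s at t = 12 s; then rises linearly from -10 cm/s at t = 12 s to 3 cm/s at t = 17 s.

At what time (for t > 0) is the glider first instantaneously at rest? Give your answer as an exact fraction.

v changes sign on 0–6 s (from 5 to -12); the graph is linear there, so v = 0 at t = 0 + (-5)·(6 − 0)/(-12 − 5) = 30/17 s.

t = 30/17 s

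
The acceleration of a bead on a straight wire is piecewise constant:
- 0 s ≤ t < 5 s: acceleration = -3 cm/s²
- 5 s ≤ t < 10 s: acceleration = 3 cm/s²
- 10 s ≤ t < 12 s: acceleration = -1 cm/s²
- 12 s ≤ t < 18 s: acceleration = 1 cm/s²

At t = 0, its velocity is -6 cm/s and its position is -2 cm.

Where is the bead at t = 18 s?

-181 cm

On each constant-a segment, Δv = aΔt and Δx = v₀Δt + ½aΔt²; chain segment to segment.
0–5 s: v starts -6 cm/s; Δx = -6·5 + ½·-3·5² = -67.5 cm; v ends -21 cm/s.
5–10 s: v starts -21 cm/s; Δx = -21·5 + ½·3·5² = -67.5 cm; v ends -6 cm/s.
10–12 s: v starts -6 cm/s; Δx = -6·2 + ½·-1·2² = -14 cm; v ends -8 cm/s.
12–18 s: v starts -8 cm/s; Δx = -8·6 + ½·1·6² = -30 cm; v ends -2 cm/s.
x(18) = -2 + Σ Δx = -181 cm.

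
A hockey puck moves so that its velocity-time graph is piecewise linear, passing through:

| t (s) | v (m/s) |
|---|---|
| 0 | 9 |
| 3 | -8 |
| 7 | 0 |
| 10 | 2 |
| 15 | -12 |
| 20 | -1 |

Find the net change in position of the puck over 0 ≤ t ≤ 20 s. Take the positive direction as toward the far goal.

-69 m

Net displacement equals the area under the velocity-time graph (areas below the axis count negative).
0–3 s: ½(9 + -8)(3) = 1.5 m
3–7 s: ½(-8 + 0)(4) = -16 m
7–10 s: ½(0 + 2)(3) = 3 m
10–15 s: ½(2 + -12)(5) = -25 m
15–20 s: ½(-12 + -1)(5) = -32.5 m
Net displacement = -69 m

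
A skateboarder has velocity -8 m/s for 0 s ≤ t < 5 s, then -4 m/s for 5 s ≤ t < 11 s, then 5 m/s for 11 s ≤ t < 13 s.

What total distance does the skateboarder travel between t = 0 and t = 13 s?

74 m

Total distance travelled is ∫|v| dt — sum the magnitudes of each area piece.
0–5 s: |-8| × 5 = 40 m
5–11 s: |-4| × 6 = 24 m
11–13 s: |5| × 2 = 10 m
Total distance = 74 m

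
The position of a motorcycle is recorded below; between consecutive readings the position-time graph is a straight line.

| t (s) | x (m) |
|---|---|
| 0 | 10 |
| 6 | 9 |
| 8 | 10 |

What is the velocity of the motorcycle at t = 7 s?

Velocity is the slope of the x-t graph on 6–8 s: (10 − 9)/(8 − 6) = 0.5 m/s.

0.5 m/s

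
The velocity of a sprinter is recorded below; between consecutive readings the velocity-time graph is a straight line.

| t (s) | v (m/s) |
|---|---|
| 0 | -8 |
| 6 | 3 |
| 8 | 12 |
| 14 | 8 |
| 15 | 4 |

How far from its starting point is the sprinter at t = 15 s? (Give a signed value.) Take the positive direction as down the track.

66 m

Net displacement equals the area under the velocity-time graph (areas below the axis count negative).
0–6 s: ½(-8 + 3)(6) = -15 m
6–8 s: ½(3 + 12)(2) = 15 m
8–14 s: ½(12 + 8)(6) = 60 m
14–15 s: ½(8 + 4)(1) = 6 m
Net displacement = 66 m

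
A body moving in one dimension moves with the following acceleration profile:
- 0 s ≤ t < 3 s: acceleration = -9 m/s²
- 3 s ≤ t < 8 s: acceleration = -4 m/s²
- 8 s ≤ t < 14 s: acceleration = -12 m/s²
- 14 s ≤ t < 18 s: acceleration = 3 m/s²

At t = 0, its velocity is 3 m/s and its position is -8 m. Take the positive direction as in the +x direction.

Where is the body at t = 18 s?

On each constant-a segment, Δv = aΔt and Δx = v₀Δt + ½aΔt²; chain segment to segment.
0–3 s: v starts 3 m/s; Δx = 3·3 + ½·-9·3² = -31.5 m; v ends -24 m/s.
3–8 s: v starts -24 m/s; Δx = -24·5 + ½·-4·5² = -170 m; v ends -44 m/s.
8–14 s: v starts -44 m/s; Δx = -44·6 + ½·-12·6² = -480 m; v ends -116 m/s.
14–18 s: v starts -116 m/s; Δx = -116·4 + ½·3·4² = -440 m; v ends -104 m/s.
x(18) = -8 + Σ Δx = -1129.5 m.

-1129.5 m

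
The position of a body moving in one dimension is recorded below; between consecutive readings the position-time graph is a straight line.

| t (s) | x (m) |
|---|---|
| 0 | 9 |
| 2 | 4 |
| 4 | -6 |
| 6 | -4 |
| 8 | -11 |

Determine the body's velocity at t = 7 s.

Velocity is the slope of the x-t graph on 6–8 s: (-11 − -4)/(8 − 6) = -3.5 m/s.

-3.5 m/s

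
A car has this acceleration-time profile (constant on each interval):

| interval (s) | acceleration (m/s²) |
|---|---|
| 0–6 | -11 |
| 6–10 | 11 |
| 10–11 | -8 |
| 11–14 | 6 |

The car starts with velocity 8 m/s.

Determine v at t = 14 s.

Δv equals the area under the a-t graph; then v = v₀ + Δv.
0–6 s: -11 × 6 = -66 m/s
6–10 s: 11 × 4 = 44 m/s
10–11 s: -8 × 1 = -8 m/s
11–14 s: 6 × 3 = 18 m/s
Δv = -12 m/s, so v(14) = 8 + (-12) = -4 m/s.

-4 m/s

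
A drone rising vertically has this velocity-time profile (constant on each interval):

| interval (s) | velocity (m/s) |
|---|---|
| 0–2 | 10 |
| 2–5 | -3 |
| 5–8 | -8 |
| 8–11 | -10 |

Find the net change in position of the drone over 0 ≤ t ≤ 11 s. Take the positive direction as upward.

Net displacement equals the area under the velocity-time graph (areas below the axis count negative).
0–2 s: 10 × 2 = 20 m
2–5 s: -3 × 3 = -9 m
5–8 s: -8 × 3 = -24 m
8–11 s: -10 × 3 = -30 m
Net displacement = -43 m

-43 m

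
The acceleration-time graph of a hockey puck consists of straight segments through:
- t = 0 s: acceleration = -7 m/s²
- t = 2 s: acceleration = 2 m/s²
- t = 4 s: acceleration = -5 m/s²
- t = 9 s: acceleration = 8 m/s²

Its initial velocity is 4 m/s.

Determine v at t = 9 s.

Δv equals the area under the a-t graph; then v = v₀ + Δv.
0–2 s: ½(-7 + 2)(2) = -5 m/s
2–4 s: ½(2 + -5)(2) = -3 m/s
4–9 s: ½(-5 + 8)(5) = 7.5 m/s
Δv = -0.5 m/s, so v(9) = 4 + (-0.5) = 3.5 m/s.

3.5 m/s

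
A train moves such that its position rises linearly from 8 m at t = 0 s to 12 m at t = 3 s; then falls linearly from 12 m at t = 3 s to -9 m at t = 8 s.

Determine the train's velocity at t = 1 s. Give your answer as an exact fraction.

4/3 m/s

Velocity is the slope of the x-t graph on 0–3 s: (12 − 8)/(3 − 0) = 4/3 m/s.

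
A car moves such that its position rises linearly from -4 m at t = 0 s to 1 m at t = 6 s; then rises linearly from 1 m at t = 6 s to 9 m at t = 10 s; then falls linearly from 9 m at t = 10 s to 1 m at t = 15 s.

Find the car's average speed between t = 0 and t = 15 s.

Average speed = (total path length)/(elapsed time); on a piecewise-linear x-t graph the path length is Σ|Δx|.
0–6 s: |Δx| = |1 − -4| = 5 m
6–10 s: |Δx| = |9 − 1| = 8 m
10–15 s: |Δx| = |1 − 9| = 8 m
Total path = 21 m; average speed = 21/15 = 1.4 m/s.

1.4 m/s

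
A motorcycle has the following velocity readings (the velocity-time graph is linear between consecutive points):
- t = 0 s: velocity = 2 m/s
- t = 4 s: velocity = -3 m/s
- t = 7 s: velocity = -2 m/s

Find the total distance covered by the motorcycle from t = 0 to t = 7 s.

12.7 m

Total distance travelled is ∫|v| dt — sum the magnitudes of each area piece.
0–4 s: v = 0 at t = 1.6 s; triangle areas 1.6 + 3.6 = 5.2 m
4–7 s: |½(-3 + -2)(3)| = 7.5 m
Total distance = 12.7 m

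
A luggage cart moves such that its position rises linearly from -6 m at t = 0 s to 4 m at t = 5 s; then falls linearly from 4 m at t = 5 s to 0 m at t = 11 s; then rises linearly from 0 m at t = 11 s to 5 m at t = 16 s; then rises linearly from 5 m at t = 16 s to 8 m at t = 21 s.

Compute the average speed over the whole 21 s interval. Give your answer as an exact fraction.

22/21 m/s

Average speed = (total path length)/(elapsed time); on a piecewise-linear x-t graph the path length is Σ|Δx|.
0–5 s: |Δx| = |4 − -6| = 10 m
5–11 s: |Δx| = |0 − 4| = 4 m
11–16 s: |Δx| = |5 − 0| = 5 m
16–21 s: |Δx| = |8 − 5| = 3 m
Total path = 22 m; average speed = 22/21 = 22/21 m/s.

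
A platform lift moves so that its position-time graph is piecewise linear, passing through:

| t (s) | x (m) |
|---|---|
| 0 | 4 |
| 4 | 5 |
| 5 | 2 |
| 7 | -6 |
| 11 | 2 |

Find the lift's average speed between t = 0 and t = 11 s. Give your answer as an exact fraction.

20/11 m/s

Average speed = (total path length)/(elapsed time); on a piecewise-linear x-t graph the path length is Σ|Δx|.
0–4 s: |Δx| = |5 − 4| = 1 m
4–5 s: |Δx| = |2 − 5| = 3 m
5–7 s: |Δx| = |-6 − 2| = 8 m
7–11 s: |Δx| = |2 − -6| = 8 m
Total path = 20 m; average speed = 20/11 = 20/11 m/s.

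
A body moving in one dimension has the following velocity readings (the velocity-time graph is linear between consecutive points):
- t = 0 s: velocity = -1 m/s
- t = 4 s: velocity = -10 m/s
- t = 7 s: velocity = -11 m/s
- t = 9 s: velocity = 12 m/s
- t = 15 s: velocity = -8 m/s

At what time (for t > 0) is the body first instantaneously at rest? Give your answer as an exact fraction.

v changes sign on 7–9 s (from -11 to 12); the graph is linear there, so v = 0 at t = 7 + (11)·(9 − 7)/(12 − -11) = 183/23 s.

t = 183/23 s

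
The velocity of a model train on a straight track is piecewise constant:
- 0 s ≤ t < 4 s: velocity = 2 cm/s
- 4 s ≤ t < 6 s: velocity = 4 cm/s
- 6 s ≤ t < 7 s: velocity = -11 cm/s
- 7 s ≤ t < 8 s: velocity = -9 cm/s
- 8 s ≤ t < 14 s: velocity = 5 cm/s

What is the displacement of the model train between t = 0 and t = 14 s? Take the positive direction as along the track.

26 cm

Displacement is the signed area under the v-t curve.
0–4 s: 2 × 4 = 8 cm
4–6 s: 4 × 2 = 8 cm
6–7 s: -11 × 1 = -11 cm
7–8 s: -9 × 1 = -9 cm
8–14 s: 5 × 6 = 30 cm
Net displacement = 26 cm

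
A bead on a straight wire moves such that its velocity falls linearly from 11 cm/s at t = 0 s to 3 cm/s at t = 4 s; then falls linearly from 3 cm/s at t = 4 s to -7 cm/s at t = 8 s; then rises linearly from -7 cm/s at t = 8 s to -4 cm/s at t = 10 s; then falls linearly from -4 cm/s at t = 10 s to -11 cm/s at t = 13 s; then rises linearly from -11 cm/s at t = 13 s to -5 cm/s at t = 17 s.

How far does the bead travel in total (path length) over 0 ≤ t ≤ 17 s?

Distance (not displacement) is the total path length: add the absolute areas under v-t.
0–4 s: |½(11 + 3)(4)| = 28 cm
4–8 s: v = 0 at t = 5.2 s; triangle areas 1.8 + 9.8 = 11.6 cm
8–10 s: |½(-7 + -4)(2)| = 11 cm
10–13 s: |½(-4 + -11)(3)| = 22.5 cm
13–17 s: |½(-11 + -5)(4)| = 32 cm
Total distance = 105.1 cm

105.1 cm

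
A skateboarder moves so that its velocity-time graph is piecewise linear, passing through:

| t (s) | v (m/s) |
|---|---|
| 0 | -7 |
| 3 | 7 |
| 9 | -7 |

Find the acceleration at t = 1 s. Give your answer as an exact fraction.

Acceleration is the slope of the v-t graph on 0–3 s: (7 − -7)/(3 − 0) = 14/3 m/s².

14/3 m/s²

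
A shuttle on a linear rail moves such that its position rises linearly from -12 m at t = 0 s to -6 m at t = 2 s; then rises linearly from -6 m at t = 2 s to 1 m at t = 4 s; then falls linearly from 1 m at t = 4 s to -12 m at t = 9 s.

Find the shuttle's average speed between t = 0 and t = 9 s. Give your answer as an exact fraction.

Average speed = (total path length)/(elapsed time); on a piecewise-linear x-t graph the path length is Σ|Δx|.
0–2 s: |Δx| = |-6 − -12| = 6 m
2–4 s: |Δx| = |1 − -6| = 7 m
4–9 s: |Δx| = |-12 − 1| = 13 m
Total path = 26 m; average speed = 26/9 = 26/9 m/s.

26/9 m/s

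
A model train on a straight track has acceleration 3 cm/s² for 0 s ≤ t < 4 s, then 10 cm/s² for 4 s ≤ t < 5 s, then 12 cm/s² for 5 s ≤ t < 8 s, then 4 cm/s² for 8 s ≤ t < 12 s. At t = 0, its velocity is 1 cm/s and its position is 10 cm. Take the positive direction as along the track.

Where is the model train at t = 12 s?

On each constant-a segment, Δv = aΔt and Δx = v₀Δt + ½aΔt²; chain segment to segment.
0–4 s: v starts 1 cm/s; Δx = 1·4 + ½·3·4² = 28 cm; v ends 13 cm/s.
4–5 s: v starts 13 cm/s; Δx = 13·1 + ½·10·1² = 18 cm; v ends 23 cm/s.
5–8 s: v starts 23 cm/s; Δx = 23·3 + ½·12·3² = 123 cm; v ends 59 cm/s.
8–12 s: v starts 59 cm/s; Δx = 59·4 + ½·4·4² = 268 cm; v ends 75 cm/s.
x(12) = 10 + Σ Δx = 447 cm.

447 cm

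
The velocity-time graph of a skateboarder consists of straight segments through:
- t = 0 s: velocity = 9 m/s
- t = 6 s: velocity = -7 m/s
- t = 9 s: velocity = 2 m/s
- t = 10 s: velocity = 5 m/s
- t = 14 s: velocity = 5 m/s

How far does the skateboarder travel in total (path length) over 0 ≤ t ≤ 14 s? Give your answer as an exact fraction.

1361/24 m

Total distance travelled is ∫|v| dt — sum the magnitudes of each area piece.
0–6 s: v = 0 at t = 3.375 s; triangle areas 15.1875 + 9.1875 = 24.375 m
6–9 s: v = 0 at t = 25/3 s; triangle areas 49/6 + 2/3 = 53/6 m
9–10 s: |½(2 + 5)(1)| = 3.5 m
10–14 s: |5| × 4 = 20 m
Total distance = 1361/24 m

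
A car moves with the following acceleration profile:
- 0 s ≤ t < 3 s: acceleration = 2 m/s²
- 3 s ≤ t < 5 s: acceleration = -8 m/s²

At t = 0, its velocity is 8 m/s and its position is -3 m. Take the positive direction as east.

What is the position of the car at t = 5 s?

42 m

On each constant-a segment, Δv = aΔt and Δx = v₀Δt + ½aΔt²; chain segment to segment.
0–3 s: v starts 8 m/s; Δx = 8·3 + ½·2·3² = 33 m; v ends 14 m/s.
3–5 s: v starts 14 m/s; Δx = 14·2 + ½·-8·2² = 12 m; v ends -2 m/s.
x(5) = -3 + Σ Δx = 42 m.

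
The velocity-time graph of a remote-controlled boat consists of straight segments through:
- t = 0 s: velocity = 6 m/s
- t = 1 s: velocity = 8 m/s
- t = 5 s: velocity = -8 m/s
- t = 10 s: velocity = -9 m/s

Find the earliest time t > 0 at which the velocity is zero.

t = 3 s

v changes sign on 1–5 s (from 8 to -8); the graph is linear there, so v = 0 at t = 1 + (-8)·(5 − 1)/(-8 − 8) = 3 s.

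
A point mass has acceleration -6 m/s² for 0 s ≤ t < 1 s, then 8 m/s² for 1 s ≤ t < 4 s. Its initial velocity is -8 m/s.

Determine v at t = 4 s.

10 m/s

Δv equals the area under the a-t graph; then v = v₀ + Δv.
0–1 s: -6 × 1 = -6 m/s
1–4 s: 8 × 3 = 24 m/s
Δv = 18 m/s, so v(4) = -8 + (18) = 10 m/s.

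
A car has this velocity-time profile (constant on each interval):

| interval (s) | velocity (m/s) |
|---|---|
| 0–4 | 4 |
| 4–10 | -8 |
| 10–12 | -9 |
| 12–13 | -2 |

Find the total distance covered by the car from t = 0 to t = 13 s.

Distance (not displacement) is the total path length: add the absolute areas under v-t.
0–4 s: |4| × 4 = 16 m
4–10 s: |-8| × 6 = 48 m
10–12 s: |-9| × 2 = 18 m
12–13 s: |-2| × 1 = 2 m
Total distance = 84 m

84 m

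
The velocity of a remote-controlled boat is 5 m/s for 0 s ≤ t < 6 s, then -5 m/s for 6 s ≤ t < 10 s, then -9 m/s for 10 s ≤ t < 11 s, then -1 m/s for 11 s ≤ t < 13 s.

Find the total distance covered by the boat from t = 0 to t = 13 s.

61 m

Total distance travelled is ∫|v| dt — sum the magnitudes of each area piece.
0–6 s: |5| × 6 = 30 m
6–10 s: |-5| × 4 = 20 m
10–11 s: |-9| × 1 = 9 m
11–13 s: |-1| × 2 = 2 m
Total distance = 61 m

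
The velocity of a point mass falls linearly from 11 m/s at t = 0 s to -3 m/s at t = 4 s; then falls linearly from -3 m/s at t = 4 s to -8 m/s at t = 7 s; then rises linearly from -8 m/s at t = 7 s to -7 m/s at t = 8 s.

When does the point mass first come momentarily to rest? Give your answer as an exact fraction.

v changes sign on 0–4 s (from 11 to -3); the graph is linear there, so v = 0 at t = 0 + (-11)·(4 − 0)/(-3 − 11) = 22/7 s.

t = 22/7 s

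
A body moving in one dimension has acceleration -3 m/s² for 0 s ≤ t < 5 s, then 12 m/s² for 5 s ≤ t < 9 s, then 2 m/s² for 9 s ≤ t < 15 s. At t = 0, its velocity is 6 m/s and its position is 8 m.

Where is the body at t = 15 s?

On each constant-a segment, Δv = aΔt and Δx = v₀Δt + ½aΔt²; chain segment to segment.
0–5 s: v starts 6 m/s; Δx = 6·5 + ½·-3·5² = -7.5 m; v ends -9 m/s.
5–9 s: v starts -9 m/s; Δx = -9·4 + ½·12·4² = 60 m; v ends 39 m/s.
9–15 s: v starts 39 m/s; Δx = 39·6 + ½·2·6² = 270 m; v ends 51 m/s.
x(15) = 8 + Σ Δx = 330.5 m.

330.5 m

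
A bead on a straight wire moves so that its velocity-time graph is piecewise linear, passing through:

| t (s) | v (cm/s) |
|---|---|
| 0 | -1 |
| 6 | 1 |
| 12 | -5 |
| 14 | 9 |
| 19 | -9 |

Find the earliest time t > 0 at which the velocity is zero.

v changes sign on 0–6 s (from -1 to 1); the graph is linear there, so v = 0 at t = 0 + (1)·(6 − 0)/(1 − -1) = 3 s.

t = 3 s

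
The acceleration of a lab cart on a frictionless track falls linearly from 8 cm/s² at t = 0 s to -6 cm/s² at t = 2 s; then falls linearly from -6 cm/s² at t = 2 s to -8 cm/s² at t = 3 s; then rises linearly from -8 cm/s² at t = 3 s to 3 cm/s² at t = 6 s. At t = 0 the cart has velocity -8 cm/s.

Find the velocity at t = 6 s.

-20.5 cm/s

Δv equals the area under the a-t graph; then v = v₀ + Δv.
0–2 s: ½(8 + -6)(2) = 2 cm/s
2–3 s: ½(-6 + -8)(1) = -7 cm/s
3–6 s: ½(-8 + 3)(3) = -7.5 cm/s
Δv = -12.5 cm/s, so v(6) = -8 + (-12.5) = -20.5 cm/s.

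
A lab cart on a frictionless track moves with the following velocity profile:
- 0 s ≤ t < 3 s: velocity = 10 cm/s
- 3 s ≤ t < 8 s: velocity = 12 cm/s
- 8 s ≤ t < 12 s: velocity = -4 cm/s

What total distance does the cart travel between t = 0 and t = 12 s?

Distance (not displacement) is the total path length: add the absolute areas under v-t.
0–3 s: |10| × 3 = 30 cm
3–8 s: |12| × 5 = 60 cm
8–12 s: |-4| × 4 = 16 cm
Total distance = 106 cm

106 cm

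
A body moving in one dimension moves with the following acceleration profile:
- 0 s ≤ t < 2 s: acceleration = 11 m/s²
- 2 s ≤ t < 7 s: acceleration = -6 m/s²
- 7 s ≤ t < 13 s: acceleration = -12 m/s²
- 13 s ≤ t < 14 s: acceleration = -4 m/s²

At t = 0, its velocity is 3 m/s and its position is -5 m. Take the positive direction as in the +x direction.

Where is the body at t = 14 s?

On each constant-a segment, Δv = aΔt and Δx = v₀Δt + ½aΔt²; chain segment to segment.
0–2 s: v starts 3 m/s; Δx = 3·2 + ½·11·2² = 28 m; v ends 25 m/s.
2–7 s: v starts 25 m/s; Δx = 25·5 + ½·-6·5² = 50 m; v ends -5 m/s.
7–13 s: v starts -5 m/s; Δx = -5·6 + ½·-12·6² = -246 m; v ends -77 m/s.
13–14 s: v starts -77 m/s; Δx = -77·1 + ½·-4·1² = -79 m; v ends -81 m/s.
x(14) = -5 + Σ Δx = -252 m.

-252 m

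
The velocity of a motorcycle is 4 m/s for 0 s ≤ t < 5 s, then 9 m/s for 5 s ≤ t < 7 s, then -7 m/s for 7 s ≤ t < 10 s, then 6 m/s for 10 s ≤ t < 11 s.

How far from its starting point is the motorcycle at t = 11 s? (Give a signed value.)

23 m

Net displacement equals the area under the velocity-time graph (areas below the axis count negative).
0–5 s: 4 × 5 = 20 m
5–7 s: 9 × 2 = 18 m
7–10 s: -7 × 3 = -21 m
10–11 s: 6 × 1 = 6 m
Net displacement = 23 m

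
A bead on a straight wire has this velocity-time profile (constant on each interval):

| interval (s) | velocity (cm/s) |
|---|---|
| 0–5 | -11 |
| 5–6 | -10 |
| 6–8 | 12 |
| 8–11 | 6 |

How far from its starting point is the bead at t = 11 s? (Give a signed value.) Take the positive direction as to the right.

-23 cm

Displacement is the signed area under the v-t curve.
0–5 s: -11 × 5 = -55 cm
5–6 s: -10 × 1 = -10 cm
6–8 s: 12 × 2 = 24 cm
8–11 s: 6 × 3 = 18 cm
Net displacement = -23 cm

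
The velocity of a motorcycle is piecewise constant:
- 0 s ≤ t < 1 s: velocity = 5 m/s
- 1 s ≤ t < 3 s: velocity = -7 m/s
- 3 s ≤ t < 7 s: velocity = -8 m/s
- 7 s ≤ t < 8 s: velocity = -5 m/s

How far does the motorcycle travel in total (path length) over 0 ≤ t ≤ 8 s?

Total distance travelled is ∫|v| dt — sum the magnitudes of each area piece.
0–1 s: |5| × 1 = 5 m
1–3 s: |-7| × 2 = 14 m
3–7 s: |-8| × 4 = 32 m
7–8 s: |-5| × 1 = 5 m
Total distance = 56 m

56 m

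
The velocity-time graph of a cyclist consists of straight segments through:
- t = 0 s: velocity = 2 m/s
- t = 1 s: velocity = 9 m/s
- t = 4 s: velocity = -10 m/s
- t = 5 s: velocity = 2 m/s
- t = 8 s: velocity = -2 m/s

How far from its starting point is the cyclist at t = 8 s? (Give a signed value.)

0 m

Displacement is the signed area under the v-t curve.
0–1 s: ½(2 + 9)(1) = 5.5 m
1–4 s: ½(9 + -10)(3) = -1.5 m
4–5 s: ½(-10 + 2)(1) = -4 m
5–8 s: ½(2 + -2)(3) = 0 m
Net displacement = 0 m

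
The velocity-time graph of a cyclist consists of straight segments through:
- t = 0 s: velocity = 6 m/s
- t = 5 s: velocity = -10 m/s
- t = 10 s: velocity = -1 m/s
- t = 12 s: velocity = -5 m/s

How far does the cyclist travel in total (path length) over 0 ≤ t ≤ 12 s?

Distance (not displacement) is the total path length: add the absolute areas under v-t.
0–5 s: v = 0 at t = 1.875 s; triangle areas 5.625 + 15.625 = 21.25 m
5–10 s: |½(-10 + -1)(5)| = 27.5 m
10–12 s: |½(-1 + -5)(2)| = 6 m
Total distance = 54.75 m

54.75 m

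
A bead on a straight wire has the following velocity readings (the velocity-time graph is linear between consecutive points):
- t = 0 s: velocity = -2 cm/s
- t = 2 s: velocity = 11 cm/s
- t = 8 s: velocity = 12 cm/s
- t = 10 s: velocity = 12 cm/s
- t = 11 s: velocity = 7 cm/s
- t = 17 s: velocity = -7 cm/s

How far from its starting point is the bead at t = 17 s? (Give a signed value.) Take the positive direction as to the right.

Displacement is the signed area under the v-t curve.
0–2 s: ½(-2 + 11)(2) = 9 cm
2–8 s: ½(11 + 12)(6) = 69 cm
8–10 s: 12 × 2 = 24 cm
10–11 s: ½(12 + 7)(1) = 9.5 cm
11–17 s: ½(7 + -7)(6) = 0 cm
Net displacement = 111.5 cm

111.5 cm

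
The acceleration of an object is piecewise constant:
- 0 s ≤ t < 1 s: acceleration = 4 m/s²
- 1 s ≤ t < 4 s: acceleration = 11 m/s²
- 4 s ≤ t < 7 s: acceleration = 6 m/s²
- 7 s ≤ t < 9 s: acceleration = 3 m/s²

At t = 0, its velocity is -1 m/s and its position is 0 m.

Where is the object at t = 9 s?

308.5 m

On each constant-a segment, Δv = aΔt and Δx = v₀Δt + ½aΔt²; chain segment to segment.
0–1 s: v starts -1 m/s; Δx = -1·1 + ½·4·1² = 1 m; v ends 3 m/s.
1–4 s: v starts 3 m/s; Δx = 3·3 + ½·11·3² = 58.5 m; v ends 36 m/s.
4–7 s: v starts 36 m/s; Δx = 36·3 + ½·6·3² = 135 m; v ends 54 m/s.
7–9 s: v starts 54 m/s; Δx = 54·2 + ½·3·2² = 114 m; v ends 60 m/s.
x(9) = 0 + Σ Δx = 308.5 m.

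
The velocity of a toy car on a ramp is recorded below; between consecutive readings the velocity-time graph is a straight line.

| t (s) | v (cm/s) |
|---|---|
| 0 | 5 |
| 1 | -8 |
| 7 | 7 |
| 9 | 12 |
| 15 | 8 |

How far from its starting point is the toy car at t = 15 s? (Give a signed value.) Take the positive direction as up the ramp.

Displacement is the signed area under the v-t curve.
0–1 s: ½(5 + -8)(1) = -1.5 cm
1–7 s: ½(-8 + 7)(6) = -3 cm
7–9 s: ½(7 + 12)(2) = 19 cm
9–15 s: ½(12 + 8)(6) = 60 cm
Net displacement = 74.5 cm

74.5 cm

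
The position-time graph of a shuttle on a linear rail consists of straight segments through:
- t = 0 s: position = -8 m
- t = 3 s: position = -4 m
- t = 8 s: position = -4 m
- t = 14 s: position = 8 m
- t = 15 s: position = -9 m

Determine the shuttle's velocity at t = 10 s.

Velocity is the slope of the x-t graph on 8–14 s: (8 − -4)/(14 − 8) = 2 m/s.

2 m/s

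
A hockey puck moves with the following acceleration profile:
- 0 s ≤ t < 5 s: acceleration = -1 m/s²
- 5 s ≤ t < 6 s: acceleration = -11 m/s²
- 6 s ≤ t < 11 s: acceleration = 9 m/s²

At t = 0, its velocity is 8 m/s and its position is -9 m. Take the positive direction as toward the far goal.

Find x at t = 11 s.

On each constant-a segment, Δv = aΔt and Δx = v₀Δt + ½aΔt²; chain segment to segment.
0–5 s: v starts 8 m/s; Δx = 8·5 + ½·-1·5² = 27.5 m; v ends 3 m/s.
5–6 s: v starts 3 m/s; Δx = 3·1 + ½·-11·1² = -2.5 m; v ends -8 m/s.
6–11 s: v starts -8 m/s; Δx = -8·5 + ½·9·5² = 72.5 m; v ends 37 m/s.
x(11) = -9 + Σ Δx = 88.5 m.

88.5 m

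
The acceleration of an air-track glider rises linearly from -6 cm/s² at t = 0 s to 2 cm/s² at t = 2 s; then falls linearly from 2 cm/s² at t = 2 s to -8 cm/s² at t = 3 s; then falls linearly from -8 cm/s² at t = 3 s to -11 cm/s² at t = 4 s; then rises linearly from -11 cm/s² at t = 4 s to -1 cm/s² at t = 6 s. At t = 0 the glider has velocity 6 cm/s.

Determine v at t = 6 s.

-22.5 cm/s

Δv equals the area under the a-t graph; then v = v₀ + Δv.
0–2 s: ½(-6 + 2)(2) = -4 cm/s
2–3 s: ½(2 + -8)(1) = -3 cm/s
3–4 s: ½(-8 + -11)(1) = -9.5 cm/s
4–6 s: ½(-11 + -1)(2) = -12 cm/s
Δv = -28.5 cm/s, so v(6) = 6 + (-28.5) = -22.5 cm/s.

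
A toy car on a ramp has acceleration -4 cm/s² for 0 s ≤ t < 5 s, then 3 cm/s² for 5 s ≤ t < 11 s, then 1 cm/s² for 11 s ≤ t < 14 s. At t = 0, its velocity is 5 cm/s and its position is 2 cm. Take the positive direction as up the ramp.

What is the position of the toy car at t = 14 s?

On each constant-a segment, Δv = aΔt and Δx = v₀Δt + ½aΔt²; chain segment to segment.
0–5 s: v starts 5 cm/s; Δx = 5·5 + ½·-4·5² = -25 cm; v ends -15 cm/s.
5–11 s: v starts -15 cm/s; Δx = -15·6 + ½·3·6² = -36 cm; v ends 3 cm/s.
11–14 s: v starts 3 cm/s; Δx = 3·3 + ½·1·3² = 13.5 cm; v ends 6 cm/s.
x(14) = 2 + Σ Δx = -45.5 cm.

-45.5 cm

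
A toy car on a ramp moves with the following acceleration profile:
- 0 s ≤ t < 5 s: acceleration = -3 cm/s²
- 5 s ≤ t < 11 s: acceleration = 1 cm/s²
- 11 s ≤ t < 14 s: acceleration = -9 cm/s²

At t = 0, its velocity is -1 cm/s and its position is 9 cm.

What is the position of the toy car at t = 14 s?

On each constant-a segment, Δv = aΔt and Δx = v₀Δt + ½aΔt²; chain segment to segment.
0–5 s: v starts -1 cm/s; Δx = -1·5 + ½·-3·5² = -42.5 cm; v ends -16 cm/s.
5–11 s: v starts -16 cm/s; Δx = -16·6 + ½·1·6² = -78 cm; v ends -10 cm/s.
11–14 s: v starts -10 cm/s; Δx = -10·3 + ½·-9·3² = -70.5 cm; v ends -37 cm/s.
x(14) = 9 + Σ Δx = -182 cm.

-182 cm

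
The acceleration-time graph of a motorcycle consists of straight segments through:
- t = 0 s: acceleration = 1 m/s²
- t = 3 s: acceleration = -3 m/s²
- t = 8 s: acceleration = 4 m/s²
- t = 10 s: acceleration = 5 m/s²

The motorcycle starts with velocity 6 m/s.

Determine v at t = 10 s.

Δv equals the area under the a-t graph; then v = v₀ + Δv.
0–3 s: ½(1 + -3)(3) = -3 m/s
3–8 s: ½(-3 + 4)(5) = 2.5 m/s
8–10 s: ½(4 + 5)(2) = 9 m/s
Δv = 8.5 m/s, so v(10) = 6 + (8.5) = 14.5 m/s.

14.5 m/s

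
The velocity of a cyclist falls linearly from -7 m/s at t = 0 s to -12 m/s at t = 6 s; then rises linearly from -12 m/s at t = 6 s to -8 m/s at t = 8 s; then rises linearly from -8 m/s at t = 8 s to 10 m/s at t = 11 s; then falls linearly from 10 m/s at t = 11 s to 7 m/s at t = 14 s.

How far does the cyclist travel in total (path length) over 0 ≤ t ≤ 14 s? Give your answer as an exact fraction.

Total distance travelled is ∫|v| dt — sum the magnitudes of each area piece.
0–6 s: |½(-7 + -12)(6)| = 57 m
6–8 s: |½(-12 + -8)(2)| = 20 m
8–11 s: v = 0 at t = 28/3 s; triangle areas 16/3 + 25/3 = 41/3 m
11–14 s: |½(10 + 7)(3)| = 25.5 m
Total distance = 697/6 m

697/6 m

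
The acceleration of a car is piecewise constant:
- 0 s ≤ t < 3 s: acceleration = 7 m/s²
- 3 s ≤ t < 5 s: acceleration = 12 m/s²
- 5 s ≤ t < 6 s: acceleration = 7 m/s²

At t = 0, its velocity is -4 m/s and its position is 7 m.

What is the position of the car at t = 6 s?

On each constant-a segment, Δv = aΔt and Δx = v₀Δt + ½aΔt²; chain segment to segment.
0–3 s: v starts -4 m/s; Δx = -4·3 + ½·7·3² = 19.5 m; v ends 17 m/s.
3–5 s: v starts 17 m/s; Δx = 17·2 + ½·12·2² = 58 m; v ends 41 m/s.
5–6 s: v starts 41 m/s; Δx = 41·1 + ½·7·1² = 44.5 m; v ends 48 m/s.
x(6) = 7 + Σ Δx = 129 m.

129 m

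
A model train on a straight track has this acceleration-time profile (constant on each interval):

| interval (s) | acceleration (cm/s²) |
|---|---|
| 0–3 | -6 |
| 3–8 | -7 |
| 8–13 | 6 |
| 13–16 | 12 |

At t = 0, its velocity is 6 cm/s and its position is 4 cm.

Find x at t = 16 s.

On each constant-a segment, Δv = aΔt and Δx = v₀Δt + ½aΔt²; chain segment to segment.
0–3 s: v starts 6 cm/s; Δx = 6·3 + ½·-6·3² = -9 cm; v ends -12 cm/s.
3–8 s: v starts -12 cm/s; Δx = -12·5 + ½·-7·5² = -147.5 cm; v ends -47 cm/s.
8–13 s: v starts -47 cm/s; Δx = -47·5 + ½·6·5² = -160 cm; v ends -17 cm/s.
13–16 s: v starts -17 cm/s; Δx = -17·3 + ½·12·3² = 3 cm; v ends 19 cm/s.
x(16) = 4 + Σ Δx = -309.5 cm.

-309.5 cm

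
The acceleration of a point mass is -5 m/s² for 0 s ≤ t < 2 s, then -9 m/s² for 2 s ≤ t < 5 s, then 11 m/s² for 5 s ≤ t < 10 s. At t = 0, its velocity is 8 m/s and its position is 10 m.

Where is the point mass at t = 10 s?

-38 m

On each constant-a segment, Δv = aΔt and Δx = v₀Δt + ½aΔt²; chain segment to segment.
0–2 s: v starts 8 m/s; Δx = 8·2 + ½·-5·2² = 6 m; v ends -2 m/s.
2–5 s: v starts -2 m/s; Δx = -2·3 + ½·-9·3² = -46.5 m; v ends -29 m/s.
5–10 s: v starts -29 m/s; Δx = -29·5 + ½·11·5² = -7.5 m; v ends 26 m/s.
x(10) = 10 + Σ Δx = -38 m.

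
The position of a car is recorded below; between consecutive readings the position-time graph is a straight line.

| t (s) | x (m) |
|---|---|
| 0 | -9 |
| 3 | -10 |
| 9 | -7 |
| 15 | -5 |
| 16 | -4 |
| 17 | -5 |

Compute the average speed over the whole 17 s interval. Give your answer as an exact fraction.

Average speed = (total path length)/(elapsed time); on a piecewise-linear x-t graph the path length is Σ|Δx|.
0–3 s: |Δx| = |-10 − -9| = 1 m
3–9 s: |Δx| = |-7 − -10| = 3 m
9–15 s: |Δx| = |-5 − -7| = 2 m
15–16 s: |Δx| = |-4 − -5| = 1 m
16–17 s: |Δx| = |-5 − -4| = 1 m
Total path = 8 m; average speed = 8/17 = 8/17 m/s.

8/17 m/s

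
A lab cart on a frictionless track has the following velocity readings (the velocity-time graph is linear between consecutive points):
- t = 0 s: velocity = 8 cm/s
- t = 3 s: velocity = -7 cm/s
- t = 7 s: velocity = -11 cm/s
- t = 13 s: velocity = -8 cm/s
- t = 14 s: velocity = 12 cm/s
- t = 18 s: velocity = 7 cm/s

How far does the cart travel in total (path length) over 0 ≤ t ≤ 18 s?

147.5 cm

Total distance travelled is ∫|v| dt — sum the magnitudes of each area piece.
0–3 s: v = 0 at t = 1.6 s; triangle areas 6.4 + 4.9 = 11.3 cm
3–7 s: |½(-7 + -11)(4)| = 36 cm
7–13 s: |½(-11 + -8)(6)| = 57 cm
13–14 s: v = 0 at t = 13.4 s; triangle areas 1.6 + 3.6 = 5.2 cm
14–18 s: |½(12 + 7)(4)| = 38 cm
Total distance = 147.5 cm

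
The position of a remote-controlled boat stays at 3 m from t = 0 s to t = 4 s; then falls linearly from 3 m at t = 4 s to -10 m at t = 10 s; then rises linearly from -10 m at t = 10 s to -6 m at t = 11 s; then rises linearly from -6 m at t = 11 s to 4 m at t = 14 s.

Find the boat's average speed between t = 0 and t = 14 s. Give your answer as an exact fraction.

27/14 m/s

Average speed = (total path length)/(elapsed time); on a piecewise-linear x-t graph the path length is Σ|Δx|.
0–4 s: |Δx| = |3 − 3| = 0 m
4–10 s: |Δx| = |-10 − 3| = 13 m
10–11 s: |Δx| = |-6 − -10| = 4 m
11–14 s: |Δx| = |4 − -6| = 10 m
Total path = 27 m; average speed = 27/14 = 27/14 m/s.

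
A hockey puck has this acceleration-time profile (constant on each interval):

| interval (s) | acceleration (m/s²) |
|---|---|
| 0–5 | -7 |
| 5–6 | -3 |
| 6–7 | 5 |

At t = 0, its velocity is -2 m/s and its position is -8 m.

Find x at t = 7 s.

-181.5 m

On each constant-a segment, Δv = aΔt and Δx = v₀Δt + ½aΔt²; chain segment to segment.
0–5 s: v starts -2 m/s; Δx = -2·5 + ½·-7·5² = -97.5 m; v ends -37 m/s.
5–6 s: v starts -37 m/s; Δx = -37·1 + ½·-3·1² = -38.5 m; v ends -40 m/s.
6–7 s: v starts -40 m/s; Δx = -40·1 + ½·5·1² = -37.5 m; v ends -35 m/s.
x(7) = -8 + Σ Δx = -181.5 m.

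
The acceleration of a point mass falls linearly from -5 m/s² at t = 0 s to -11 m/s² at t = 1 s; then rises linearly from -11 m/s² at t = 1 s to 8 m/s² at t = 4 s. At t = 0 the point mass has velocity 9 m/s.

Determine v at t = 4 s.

-3.5 m/s

Δv equals the area under the a-t graph; then v = v₀ + Δv.
0–1 s: ½(-5 + -11)(1) = -8 m/s
1–4 s: ½(-11 + 8)(3) = -4.5 m/s
Δv = -12.5 m/s, so v(4) = 9 + (-12.5) = -3.5 m/s.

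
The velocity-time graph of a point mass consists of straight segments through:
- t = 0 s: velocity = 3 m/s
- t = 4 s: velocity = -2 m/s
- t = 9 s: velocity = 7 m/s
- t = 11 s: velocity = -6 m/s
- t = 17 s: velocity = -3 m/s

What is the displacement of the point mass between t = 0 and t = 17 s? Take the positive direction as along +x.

Displacement is the signed area under the v-t curve.
0–4 s: ½(3 + -2)(4) = 2 m
4–9 s: ½(-2 + 7)(5) = 12.5 m
9–11 s: ½(7 + -6)(2) = 1 m
11–17 s: ½(-6 + -3)(6) = -27 m
Net displacement = -11.5 m

-11.5 m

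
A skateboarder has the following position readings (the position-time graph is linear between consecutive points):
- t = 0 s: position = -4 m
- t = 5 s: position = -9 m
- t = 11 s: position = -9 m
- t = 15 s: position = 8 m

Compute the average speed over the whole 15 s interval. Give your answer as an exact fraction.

Average speed = (total path length)/(elapsed time); on a piecewise-linear x-t graph the path length is Σ|Δx|.
0–5 s: |Δx| = |-9 − -4| = 5 m
5–11 s: |Δx| = |-9 − -9| = 0 m
11–15 s: |Δx| = |8 − -9| = 17 m
Total path = 22 m; average speed = 22/15 = 22/15 m/s.

22/15 m/s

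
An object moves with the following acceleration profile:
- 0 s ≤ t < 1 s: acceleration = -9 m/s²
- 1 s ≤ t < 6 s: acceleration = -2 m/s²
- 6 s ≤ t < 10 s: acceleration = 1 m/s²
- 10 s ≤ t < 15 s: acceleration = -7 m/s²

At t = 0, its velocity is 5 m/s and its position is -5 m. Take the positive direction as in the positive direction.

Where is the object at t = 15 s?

-235 m

On each constant-a segment, Δv = aΔt and Δx = v₀Δt + ½aΔt²; chain segment to segment.
0–1 s: v starts 5 m/s; Δx = 5·1 + ½·-9·1² = 0.5 m; v ends -4 m/s.
1–6 s: v starts -4 m/s; Δx = -4·5 + ½·-2·5² = -45 m; v ends -14 m/s.
6–10 s: v starts -14 m/s; Δx = -14·4 + ½·1·4² = -48 m; v ends -10 m/s.
10–15 s: v starts -10 m/s; Δx = -10·5 + ½·-7·5² = -137.5 m; v ends -45 m/s.
x(15) = -5 + Σ Δx = -235 m.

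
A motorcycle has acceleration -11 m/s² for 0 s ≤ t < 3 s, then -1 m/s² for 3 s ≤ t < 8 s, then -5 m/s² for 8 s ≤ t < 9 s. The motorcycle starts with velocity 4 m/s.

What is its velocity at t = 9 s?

-39 m/s

Δv equals the area under the a-t graph; then v = v₀ + Δv.
0–3 s: -11 × 3 = -33 m/s
3–8 s: -1 × 5 = -5 m/s
8–9 s: -5 × 1 = -5 m/s
Δv = -43 m/s, so v(9) = 4 + (-43) = -39 m/s.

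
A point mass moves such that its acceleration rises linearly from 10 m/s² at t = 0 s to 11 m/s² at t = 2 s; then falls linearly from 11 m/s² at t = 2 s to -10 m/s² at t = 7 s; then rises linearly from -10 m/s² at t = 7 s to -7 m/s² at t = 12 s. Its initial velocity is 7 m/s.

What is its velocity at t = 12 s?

Δv equals the area under the a-t graph; then v = v₀ + Δv.
0–2 s: ½(10 + 11)(2) = 21 m/s
2–7 s: ½(11 + -10)(5) = 2.5 m/s
7–12 s: ½(-10 + -7)(5) = -42.5 m/s
Δv = -19 m/s, so v(12) = 7 + (-19) = -12 m/s.

-12 m/s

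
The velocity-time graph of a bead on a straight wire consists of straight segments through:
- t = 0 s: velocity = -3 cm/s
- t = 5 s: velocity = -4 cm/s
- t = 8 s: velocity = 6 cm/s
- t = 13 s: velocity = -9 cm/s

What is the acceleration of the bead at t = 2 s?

Acceleration is the slope of the v-t graph on 0–5 s: (-4 − -3)/(5 − 0) = -0.2 cm/s².

-0.2 cm/s²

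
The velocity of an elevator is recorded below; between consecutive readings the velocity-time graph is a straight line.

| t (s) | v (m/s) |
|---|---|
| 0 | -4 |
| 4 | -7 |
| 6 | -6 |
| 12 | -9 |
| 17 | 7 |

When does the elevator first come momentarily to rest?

v changes sign on 12–17 s (from -9 to 7); the graph is linear there, so v = 0 at t = 12 + (9)·(17 − 12)/(7 − -9) = 14.8125 s.

t = 14.8125 s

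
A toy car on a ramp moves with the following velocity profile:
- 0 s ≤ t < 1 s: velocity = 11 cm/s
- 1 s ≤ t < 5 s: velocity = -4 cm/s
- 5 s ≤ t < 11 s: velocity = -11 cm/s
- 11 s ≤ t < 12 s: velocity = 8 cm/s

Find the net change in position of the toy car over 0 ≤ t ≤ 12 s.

-63 cm

Net displacement equals the area under the velocity-time graph (areas below the axis count negative).
0–1 s: 11 × 1 = 11 cm
1–5 s: -4 × 4 = -16 cm
5–11 s: -11 × 6 = -66 cm
11–12 s: 8 × 1 = 8 cm
Net displacement = -63 cm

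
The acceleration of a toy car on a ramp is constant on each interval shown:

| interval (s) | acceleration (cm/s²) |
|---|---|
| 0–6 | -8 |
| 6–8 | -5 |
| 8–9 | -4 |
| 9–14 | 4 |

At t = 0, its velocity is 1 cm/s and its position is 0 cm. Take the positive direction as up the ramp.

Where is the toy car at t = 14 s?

-556 cm

On each constant-a segment, Δv = aΔt and Δx = v₀Δt + ½aΔt²; chain segment to segment.
0–6 s: v starts 1 cm/s; Δx = 1·6 + ½·-8·6² = -138 cm; v ends -47 cm/s.
6–8 s: v starts -47 cm/s; Δx = -47·2 + ½·-5·2² = -104 cm; v ends -57 cm/s.
8–9 s: v starts -57 cm/s; Δx = -57·1 + ½·-4·1² = -59 cm; v ends -61 cm/s.
9–14 s: v starts -61 cm/s; Δx = -61·5 + ½·4·5² = -255 cm; v ends -41 cm/s.
x(14) = 0 + Σ Δx = -556 cm.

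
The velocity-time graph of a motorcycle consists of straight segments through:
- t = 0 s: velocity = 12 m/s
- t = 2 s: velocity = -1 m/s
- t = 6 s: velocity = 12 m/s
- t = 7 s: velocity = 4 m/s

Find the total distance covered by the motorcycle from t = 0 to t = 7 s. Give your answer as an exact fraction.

539/13 m

Total distance travelled is ∫|v| dt — sum the magnitudes of each area piece.
0–2 s: v = 0 at t = 24/13 s; triangle areas 144/13 + 1/13 = 145/13 m
2–6 s: v = 0 at t = 30/13 s; triangle areas 2/13 + 288/13 = 290/13 m
6–7 s: |½(12 + 4)(1)| = 8 m
Total distance = 539/13 m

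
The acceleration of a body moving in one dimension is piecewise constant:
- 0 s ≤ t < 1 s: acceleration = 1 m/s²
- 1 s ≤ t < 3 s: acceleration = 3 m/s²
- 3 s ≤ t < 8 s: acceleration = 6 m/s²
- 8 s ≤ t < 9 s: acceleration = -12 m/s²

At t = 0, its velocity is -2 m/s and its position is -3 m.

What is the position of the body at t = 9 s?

On each constant-a segment, Δv = aΔt and Δx = v₀Δt + ½aΔt²; chain segment to segment.
0–1 s: v starts -2 m/s; Δx = -2·1 + ½·1·1² = -1.5 m; v ends -1 m/s.
1–3 s: v starts -1 m/s; Δx = -1·2 + ½·3·2² = 4 m; v ends 5 m/s.
3–8 s: v starts 5 m/s; Δx = 5·5 + ½·6·5² = 100 m; v ends 35 m/s.
8–9 s: v starts 35 m/s; Δx = 35·1 + ½·-12·1² = 29 m; v ends 23 m/s.
x(9) = -3 + Σ Δx = 128.5 m.

128.5 m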